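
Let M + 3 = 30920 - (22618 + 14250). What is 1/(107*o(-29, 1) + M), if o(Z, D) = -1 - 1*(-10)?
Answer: -1/4988 ≈ -0.00020048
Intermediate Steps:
o(Z, D) = 9 (o(Z, D) = -1 + 10 = 9)
M = -5951 (M = -3 + (30920 - (22618 + 14250)) = -3 + (30920 - 1*36868) = -3 + (30920 - 36868) = -3 - 5948 = -5951)
1/(107*o(-29, 1) + M) = 1/(107*9 - 5951) = 1/(963 - 5951) = 1/(-4988) = -1/4988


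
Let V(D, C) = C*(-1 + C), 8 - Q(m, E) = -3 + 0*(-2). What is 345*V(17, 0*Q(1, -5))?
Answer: 0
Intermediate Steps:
Q(m, E) = 11 (Q(m, E) = 8 - (-3 + 0*(-2)) = 8 - (-3 + 0) = 8 - 1*(-3) = 8 + 3 = 11)
345*V(17, 0*Q(1, -5)) = 345*((0*11)*(-1 + 0*11)) = 345*(0*(-1 + 0)) = 345*(0*(-1)) = 345*0 = 0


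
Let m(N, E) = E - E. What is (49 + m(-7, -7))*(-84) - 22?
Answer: -4138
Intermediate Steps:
m(N, E) = 0
(49 + m(-7, -7))*(-84) - 22 = (49 + 0)*(-84) - 22 = 49*(-84) - 22 = -4116 - 22 = -4138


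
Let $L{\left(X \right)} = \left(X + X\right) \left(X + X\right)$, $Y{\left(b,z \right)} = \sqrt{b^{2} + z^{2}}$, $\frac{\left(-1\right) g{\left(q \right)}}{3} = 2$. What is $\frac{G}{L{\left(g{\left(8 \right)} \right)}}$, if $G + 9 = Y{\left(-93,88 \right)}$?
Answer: $- \frac{1}{16} + \frac{13 \sqrt{97}}{144} \approx 0.82663$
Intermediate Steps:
$g{\left(q \right)} = -6$ ($g{\left(q \right)} = \left(-3\right) 2 = -6$)
$G = -9 + 13 \sqrt{97}$ ($G = -9 + \sqrt{\left(-93\right)^{2} + 88^{2}} = -9 + \sqrt{8649 + 7744} = -9 + \sqrt{16393} = -9 + 13 \sqrt{97} \approx 119.04$)
$L{\left(X \right)} = 4 X^{2}$ ($L{\left(X \right)} = 2 X 2 X = 4 X^{2}$)
$\frac{G}{L{\left(g{\left(8 \right)} \right)}} = \frac{-9 + 13 \sqrt{97}}{4 \left(-6\right)^{2}} = \frac{-9 + 13 \sqrt{97}}{4 \cdot 36} = \frac{-9 + 13 \sqrt{97}}{144} = \left(-9 + 13 \sqrt{97}\right) \frac{1}{144} = - \frac{1}{16} + \frac{13 \sqrt{97}}{144}$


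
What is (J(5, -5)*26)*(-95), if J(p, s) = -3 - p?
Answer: 19760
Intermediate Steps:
(J(5, -5)*26)*(-95) = ((-3 - 1*5)*26)*(-95) = ((-3 - 5)*26)*(-95) = -8*26*(-95) = -208*(-95) = 19760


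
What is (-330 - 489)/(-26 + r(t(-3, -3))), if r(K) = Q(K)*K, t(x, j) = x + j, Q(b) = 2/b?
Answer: 273/8 ≈ 34.125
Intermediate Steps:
t(x, j) = j + x
r(K) = 2 (r(K) = (2/K)*K = 2)
(-330 - 489)/(-26 + r(t(-3, -3))) = (-330 - 489)/(-26 + 2) = -819/(-24) = -819*(-1/24) = 273/8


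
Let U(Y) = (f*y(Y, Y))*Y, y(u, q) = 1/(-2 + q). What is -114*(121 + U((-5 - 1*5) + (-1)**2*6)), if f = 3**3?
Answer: -15846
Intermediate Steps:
f = 27
U(Y) = 27*Y/(-2 + Y) (U(Y) = (27/(-2 + Y))*Y = 27*Y/(-2 + Y))
-114*(121 + U((-5 - 1*5) + (-1)**2*6)) = -114*(121 + 27*((-5 - 1*5) + (-1)**2*6)/(-2 + ((-5 - 1*5) + (-1)**2*6))) = -114*(121 + 27*((-5 - 5) + 1*6)/(-2 + ((-5 - 5) + 1*6))) = -114*(121 + 27*(-10 + 6)/(-2 + (-10 + 6))) = -114*(121 + 27*(-4)/(-2 - 4)) = -114*(121 + 27*(-4)/(-6)) = -114*(121 + 27*(-4)*(-1/6)) = -114*(121 + 18) = -114*139 = -15846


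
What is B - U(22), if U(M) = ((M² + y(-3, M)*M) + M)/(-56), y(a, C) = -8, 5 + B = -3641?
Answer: -101923/28 ≈ -3640.1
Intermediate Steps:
B = -3646 (B = -5 - 3641 = -3646)
U(M) = -M²/56 + M/8 (U(M) = ((M² - 8*M) + M)/(-56) = (M² - 7*M)*(-1/56) = -M²/56 + M/8)
B - U(22) = -3646 - 22*(7 - 1*22)/56 = -3646 - 22*(7 - 22)/56 = -3646 - 22*(-15)/56 = -3646 - 1*(-165/28) = -3646 + 165/28 = -101923/28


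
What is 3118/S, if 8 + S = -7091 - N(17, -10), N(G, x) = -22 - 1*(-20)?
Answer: -3118/7097 ≈ -0.43934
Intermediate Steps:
N(G, x) = -2 (N(G, x) = -22 + 20 = -2)
S = -7097 (S = -8 + (-7091 - 1*(-2)) = -8 + (-7091 + 2) = -8 - 7089 = -7097)
3118/S = 3118/(-7097) = 3118*(-1/7097) = -3118/7097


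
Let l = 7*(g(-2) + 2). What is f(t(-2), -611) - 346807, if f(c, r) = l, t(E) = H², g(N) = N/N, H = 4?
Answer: -346786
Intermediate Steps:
g(N) = 1
l = 21 (l = 7*(1 + 2) = 7*3 = 21)
t(E) = 16 (t(E) = 4² = 16)
f(c, r) = 21
f(t(-2), -611) - 346807 = 21 - 346807 = -346786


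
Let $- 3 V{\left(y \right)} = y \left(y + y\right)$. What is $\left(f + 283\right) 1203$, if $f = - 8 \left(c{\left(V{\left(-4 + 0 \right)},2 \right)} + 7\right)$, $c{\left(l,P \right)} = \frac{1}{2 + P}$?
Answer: $270675$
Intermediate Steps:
$V{\left(y \right)} = - \frac{2 y^{2}}{3}$ ($V{\left(y \right)} = - \frac{y \left(y + y\right)}{3} = - \frac{y 2 y}{3} = - \frac{2 y^{2}}{3}$)
$f = -58$ ($f = - 8 \left(\frac{1}{2 + 2} + 7\right) = - 8 \left(\frac{1}{4} + 7\right) = \left(-8\right) \frac{29}{4} = -58$)
$\left(f + 283\right) 1203 = \left(-58 + 283\right) 1203 = 225 \cdot 1203 = 270675$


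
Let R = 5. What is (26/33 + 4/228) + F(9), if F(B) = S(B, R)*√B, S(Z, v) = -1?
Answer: -1376/627 ≈ -2.1946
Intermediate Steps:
F(B) = -√B
(26/33 + 4/228) + F(9) = (26/33 + 4/228) - √9 = (26*(1/33) + 4*(1/228)) - 1*3 = (26/33 + 1/57) - 3 = 505/627 - 3 = -1376/627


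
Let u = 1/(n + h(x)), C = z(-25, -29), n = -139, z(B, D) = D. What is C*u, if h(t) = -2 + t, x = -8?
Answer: 29/149 ≈ 0.19463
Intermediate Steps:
C = -29
u = -1/149 (u = 1/(-139 + (-2 - 8)) = 1/(-139 - 10) = 1/(-149) = -1/149 ≈ -0.0067114)
C*u = -29*(-1/149) = 29/149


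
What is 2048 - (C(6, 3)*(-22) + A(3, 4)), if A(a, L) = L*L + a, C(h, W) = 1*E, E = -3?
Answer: 1963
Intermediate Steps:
C(h, W) = -3 (C(h, W) = 1*(-3) = -3)
A(a, L) = a + L² (A(a, L) = L² + a = a + L²)
2048 - (C(6, 3)*(-22) + A(3, 4)) = 2048 - (-3*(-22) + (3 + 4²)) = 2048 - (66 + (3 + 16)) = 2048 - (66 + 19) = 2048 - 1*85 = 2048 - 85 = 1963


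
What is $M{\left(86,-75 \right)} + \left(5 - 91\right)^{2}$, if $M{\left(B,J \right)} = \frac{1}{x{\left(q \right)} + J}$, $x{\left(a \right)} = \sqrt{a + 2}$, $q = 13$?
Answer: $\frac{2766099}{374} - \frac{\sqrt{15}}{5610} \approx 7396.0$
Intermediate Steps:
$x{\left(a \right)} = \sqrt{2 + a}$
$M{\left(B,J \right)} = \frac{1}{J + \sqrt{15}}$ ($M{\left(B,J \right)} = \frac{1}{\sqrt{2 + 13} + J} = \frac{1}{\sqrt{15} + J} = \frac{1}{J + \sqrt{15}}$)
$M{\left(86,-75 \right)} + \left(5 - 91\right)^{2} = \frac{1}{-75 + \sqrt{15}} + \left(5 - 91\right)^{2} = \frac{1}{-75 + \sqrt{15}} + \left(-86\right)^{2} = \frac{1}{-75 + \sqrt{15}} + 7396 = 7396 + \frac{1}{-75 + \sqrt{15}}$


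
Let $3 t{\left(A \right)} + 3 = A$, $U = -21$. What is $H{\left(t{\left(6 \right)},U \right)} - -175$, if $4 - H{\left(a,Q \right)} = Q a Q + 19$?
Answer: $-281$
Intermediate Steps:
$t{\left(A \right)} = -1 + \frac{A}{3}$
$H{\left(a,Q \right)} = -15 - a Q^{2}$ ($H{\left(a,Q \right)} = 4 - \left(Q a Q + 19\right) = 4 - \left(a Q^{2} + 19\right) = 4 - \left(19 + a Q^{2}\right) = -15 - a Q^{2}$)
$H{\left(t{\left(6 \right)},U \right)} - -175 = \left(-15 - \left(-1 + \frac{1}{3} \cdot 6\right) \left(-21\right)^{2}\right) - -175 = \left(-15 - \left(-1 + 2\right) 441\right) + 175 = \left(-15 - 1 \cdot 441\right) + 175 = \left(-15 - 441\right) + 175 = -456 + 175 = -281$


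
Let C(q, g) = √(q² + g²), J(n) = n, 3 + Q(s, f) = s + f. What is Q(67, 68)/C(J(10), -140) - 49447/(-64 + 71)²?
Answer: -49447/49 + 66*√197/985 ≈ -1008.2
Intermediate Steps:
Q(s, f) = -3 + f + s (Q(s, f) = -3 + (s + f) = -3 + (f + s) = -3 + f + s)
C(q, g) = √(g² + q²)
Q(67, 68)/C(J(10), -140) - 49447/(-64 + 71)² = (-3 + 68 + 67)/(√((-140)² + 10²)) - 49447/(-64 + 71)² = 132/(√(19600 + 100)) - 49447/(7²) = 132/(√19700) - 49447/49 = 132/((10*√197)) - 49447*1/49 = 132*(√197/1970) - 49447/49 = 66*√197/985 - 49447/49 = -49447/49 + 66*√197/985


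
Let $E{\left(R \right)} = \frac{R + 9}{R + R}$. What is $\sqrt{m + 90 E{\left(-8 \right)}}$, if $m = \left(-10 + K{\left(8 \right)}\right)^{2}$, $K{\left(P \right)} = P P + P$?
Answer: $\frac{\sqrt{61414}}{4} \approx 61.955$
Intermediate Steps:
$K{\left(P \right)} = P + P^{2}$ ($K{\left(P \right)} = P^{2} + P = P + P^{2}$)
$E{\left(R \right)} = \frac{9 + R}{2 R}$
$m = 3844$ ($m = \left(-10 + 8 \left(1 + 8\right)\right)^{2} = \left(-10 + 8 \cdot 9\right)^{2} = \left(-10 + 72\right)^{2} = 62^{2} = 3844$)
$\sqrt{m + 90 E{\left(-8 \right)}} = \sqrt{3844 + 90 \frac{9 - 8}{2 \left(-8\right)}} = \sqrt{3844 + 90 \cdot \frac{1}{2} \left(- \frac{1}{8}\right) 1} = \sqrt{3844 + 90 \left(- \frac{1}{16}\right)} = \sqrt{3844 - \frac{45}{8}} = \sqrt{\frac{30707}{8}} = \frac{\sqrt{61414}}{4}$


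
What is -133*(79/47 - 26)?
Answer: 152019/47 ≈ 3234.4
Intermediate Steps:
-133*(79/47 - 26) = -133*(-1143/47) = 152019/47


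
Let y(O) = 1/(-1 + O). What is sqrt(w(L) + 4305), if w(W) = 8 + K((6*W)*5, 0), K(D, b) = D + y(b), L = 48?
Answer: 2*sqrt(1438) ≈ 75.842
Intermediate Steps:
K(D, b) = D + 1/(-1 + b)
w(W) = 7 + 30*W (w(W) = 8 + (1 + ((6*W)*5)*(-1 + 0))/(-1 + 0) = 8 + (1 + (30*W)*(-1))/(-1) = 8 - (1 - 30*W) = 8 + (-1 + 30*W) = 7 + 30*W)
sqrt(w(L) + 4305) = sqrt((7 + 30*48) + 4305) = sqrt((7 + 1440) + 4305) = sqrt(1447 + 4305) = sqrt(5752) = 2*sqrt(1438)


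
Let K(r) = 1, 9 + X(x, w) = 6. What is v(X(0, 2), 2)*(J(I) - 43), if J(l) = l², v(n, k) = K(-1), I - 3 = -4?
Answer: -42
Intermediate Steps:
I = -1 (I = 3 - 4 = -1)
X(x, w) = -3 (X(x, w) = -9 + 6 = -3)
v(n, k) = 1
v(X(0, 2), 2)*(J(I) - 43) = 1*((-1)² - 43) = 1*(1 - 43) = 1*(-42) = -42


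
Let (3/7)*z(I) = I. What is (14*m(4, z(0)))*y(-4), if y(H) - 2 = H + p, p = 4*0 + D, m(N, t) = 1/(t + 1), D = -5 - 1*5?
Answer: -168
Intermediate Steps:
z(I) = 7*I/3
D = -10 (D = -5 - 5 = -10)
m(N, t) = 1/(1 + t)
p = -10 (p = 4*0 - 10 = 0 - 10 = -10)
y(H) = -8 + H (y(H) = 2 + (H - 10) = 2 + (-10 + H) = -8 + H)
(14*m(4, z(0)))*y(-4) = (14/(1 + (7/3)*0))*(-8 - 4) = (14/(1 + 0))*(-12) = (14/1)*(-12) = (14*1)*(-12) = 14*(-12) = -168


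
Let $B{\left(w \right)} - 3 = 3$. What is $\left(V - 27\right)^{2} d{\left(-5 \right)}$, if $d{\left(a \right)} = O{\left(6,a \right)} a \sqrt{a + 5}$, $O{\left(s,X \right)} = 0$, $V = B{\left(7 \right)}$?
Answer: $0$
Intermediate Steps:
$B{\left(w \right)} = 6$ ($B{\left(w \right)} = 3 + 3 = 6$)
$V = 6$
$d{\left(a \right)} = 0$ ($d{\left(a \right)} = 0 a \sqrt{a + 5} = 0 \sqrt{5 + a} = 0$)
$\left(V - 27\right)^{2} d{\left(-5 \right)} = \left(6 - 27\right)^{2} \cdot 0 = \left(-21\right)^{2} \cdot 0 = 441 \cdot 0 = 0$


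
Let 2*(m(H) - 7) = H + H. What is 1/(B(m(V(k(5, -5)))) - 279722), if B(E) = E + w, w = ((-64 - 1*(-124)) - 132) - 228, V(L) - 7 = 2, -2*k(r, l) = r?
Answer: -1/280006 ≈ -3.5714e-6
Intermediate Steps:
k(r, l) = -r/2
V(L) = 9 (V(L) = 7 + 2 = 9)
m(H) = 7 + H (m(H) = 7 + (H + H)/2 = 7 + (2*H)/2 = 7 + H)
w = -300 (w = ((-64 + 124) - 132) - 228 = (60 - 132) - 228 = -72 - 228 = -300)
B(E) = -300 + E (B(E) = E - 300 = -300 + E)
1/(B(m(V(k(5, -5)))) - 279722) = 1/((-300 + (7 + 9)) - 279722) = 1/((-300 + 16) - 279722) = 1/(-284 - 279722) = 1/(-280006) = -1/280006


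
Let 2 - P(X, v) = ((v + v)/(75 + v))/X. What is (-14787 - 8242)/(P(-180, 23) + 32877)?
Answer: -203115780/289992803 ≈ -0.70042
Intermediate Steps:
P(X, v) = 2 - 2*v/(X*(75 + v)) (P(X, v) = 2 - (v + v)/(75 + v)/X = 2 - (2*v)/(75 + v)/X = 2 - 2*v/(75 + v)/X = 2 - 2*v/(X*(75 + v)))
(-14787 - 8242)/(P(-180, 23) + 32877) = (-14787 - 8242)/(2*(-1*23 + 75*(-180) - 180*23)/(-180*(75 + 23)) + 32877) = -23029/(2*(-1/180)*(-23 - 13500 - 4140)/98 + 32877) = -23029/(2*(-1/180)*(1/98)*(-17663) + 32877) = -23029/(17663/8820 + 32877) = -23029/289992803/8820 = -23029*8820/289992803 = -203115780/289992803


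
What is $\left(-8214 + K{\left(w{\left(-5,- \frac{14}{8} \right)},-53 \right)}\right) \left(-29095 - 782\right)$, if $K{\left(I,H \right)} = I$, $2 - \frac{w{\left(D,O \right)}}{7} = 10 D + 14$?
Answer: $237462396$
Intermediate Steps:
$w{\left(D,O \right)} = -84 - 70 D$ ($w{\left(D,O \right)} = 14 - 7 \left(10 D + 14\right) = 14 - 7 \left(14 + 10 D\right) = 14 - \left(98 + 70 D\right) = -84 - 70 D$)
$\left(-8214 + K{\left(w{\left(-5,- \frac{14}{8} \right)},-53 \right)}\right) \left(-29095 - 782\right) = \left(-8214 - -266\right) \left(-29095 - 782\right) = \left(-8214 + \left(-84 + 350\right)\right) \left(-29877\right) = \left(-8214 + 266\right) \left(-29877\right) = \left(-7948\right) \left(-29877\right) = 237462396$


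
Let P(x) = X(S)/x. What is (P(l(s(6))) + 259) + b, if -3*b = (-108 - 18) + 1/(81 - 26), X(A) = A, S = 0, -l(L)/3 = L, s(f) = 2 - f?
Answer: 49664/165 ≈ 300.99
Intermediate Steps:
l(L) = -3*L
P(x) = 0 (P(x) = 0/x = 0)
b = 6929/165 (b = -((-108 - 18) + 1/(81 - 26))/3 = -(-126 + 1/55)/3 = -⅓*(-6929/55) = 6929/165 ≈ 41.994)
(P(l(s(6))) + 259) + b = (0 + 259) + 6929/165 = 259 + 6929/165 = 49664/165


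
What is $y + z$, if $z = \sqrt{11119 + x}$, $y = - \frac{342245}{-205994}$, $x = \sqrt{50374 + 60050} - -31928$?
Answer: $\frac{342245}{205994} + \sqrt{43047 + 2 \sqrt{27606}} \approx 209.94$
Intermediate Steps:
$x = 31928 + 2 \sqrt{27606}$ ($x = \sqrt{110424} + 31928 = 2 \sqrt{27606} + 31928 = 31928 + 2 \sqrt{27606} \approx 32260.0$)
$y = \frac{342245}{205994}$ ($y = \left(-342245\right) \left(- \frac{1}{205994}\right) = \frac{342245}{205994} \approx 1.6614$)
$z = \sqrt{43047 + 2 \sqrt{27606}}$ ($z = \sqrt{11119 + \left(31928 + 2 \sqrt{27606}\right)} = \sqrt{43047 + 2 \sqrt{27606}} \approx 208.28$)
$y + z = \frac{342245}{205994} + \sqrt{43047 + 2 \sqrt{27606}}$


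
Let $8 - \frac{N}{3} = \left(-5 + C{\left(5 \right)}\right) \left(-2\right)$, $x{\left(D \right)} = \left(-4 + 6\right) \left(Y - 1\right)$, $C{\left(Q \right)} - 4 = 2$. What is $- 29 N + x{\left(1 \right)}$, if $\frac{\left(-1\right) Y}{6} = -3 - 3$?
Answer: $-800$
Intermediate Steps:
$Y = 36$ ($Y = - 6 \left(-3 - 3\right) = \left(-6\right) \left(-6\right) = 36$)
$C{\left(Q \right)} = 6$ ($C{\left(Q \right)} = 4 + 2 = 6$)
$x{\left(D \right)} = 70$ ($x{\left(D \right)} = \left(-4 + 6\right) \left(36 - 1\right) = 2 \cdot 35 = 70$)
$N = 30$ ($N = 24 - 3 \left(-5 + 6\right) \left(-2\right) = 24 - 3 \cdot 1 \left(-2\right) = 24 - -6 = 24 + 6 = 30$)
$- 29 N + x{\left(1 \right)} = \left(-29\right) 30 + 70 = -870 + 70 = -800$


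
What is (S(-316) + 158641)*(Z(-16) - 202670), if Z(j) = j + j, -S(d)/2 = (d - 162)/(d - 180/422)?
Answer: -1073471612064790/33383 ≈ -3.2156e+10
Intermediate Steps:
S(d) = -2*(-162 + d)/(-90/211 + d) (S(d) = -2*(d - 162)/(d - 180/422) = -2*(-162 + d)/(d - 180*1/422) = -2*(-162 + d)/(d - 90/211) = -2*(-162 + d)/(-90/211 + d))
Z(j) = 2*j
(S(-316) + 158641)*(Z(-16) - 202670) = (422*(162 - 1*(-316))/(-90 + 211*(-316)) + 158641)*(2*(-16) - 202670) = (422*(162 + 316)/(-90 - 66676) + 158641)*(-32 - 202670) = (422*478/(-66766) + 158641)*(-202702) = (422*(-1/66766)*478 + 158641)*(-202702) = (-100858/33383 + 158641)*(-202702) = (5295811645/33383)*(-202702) = -1073471612064790/33383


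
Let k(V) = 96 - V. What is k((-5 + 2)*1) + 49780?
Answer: 49879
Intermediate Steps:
k((-5 + 2)*1) + 49780 = (96 - (-5 + 2)) + 49780 = (96 - (-3)) + 49780 = (96 - 1*(-3)) + 49780 = (96 + 3) + 49780 = 99 + 49780 = 49879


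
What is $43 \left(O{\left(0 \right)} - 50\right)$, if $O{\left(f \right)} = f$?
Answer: $-2150$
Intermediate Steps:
$43 \left(O{\left(0 \right)} - 50\right) = 43 \left(0 - 50\right) = 43 \left(-50\right) = -2150$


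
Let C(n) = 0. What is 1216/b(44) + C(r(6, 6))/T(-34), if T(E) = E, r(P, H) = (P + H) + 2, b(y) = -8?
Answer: -152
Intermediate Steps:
r(P, H) = 2 + H + P (r(P, H) = (H + P) + 2 = 2 + H + P)
1216/b(44) + C(r(6, 6))/T(-34) = 1216/(-8) + 0/(-34) = 1216*(-1/8) + 0*(-1/34) = -152 + 0 = -152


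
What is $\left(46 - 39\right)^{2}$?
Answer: $49$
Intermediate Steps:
$\left(46 - 39\right)^{2} = 7^{2} = 49$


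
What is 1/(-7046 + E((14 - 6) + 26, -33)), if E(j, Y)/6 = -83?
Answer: -1/7544 ≈ -0.00013256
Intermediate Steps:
E(j, Y) = -498 (E(j, Y) = 6*(-83) = -498)
1/(-7046 + E((14 - 6) + 26, -33)) = 1/(-7046 - 498) = 1/(-7544) = -1/7544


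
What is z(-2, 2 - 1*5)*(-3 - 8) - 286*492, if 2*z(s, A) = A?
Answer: -281391/2 ≈ -1.4070e+5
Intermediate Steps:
z(s, A) = A/2
z(-2, 2 - 1*5)*(-3 - 8) - 286*492 = ((2 - 1*5)/2)*(-3 - 8) - 286*492 = ((2 - 5)/2)*(-11) - 140712 = ((½)*(-3))*(-11) - 140712 = -3/2*(-11) - 140712 = 33/2 - 140712 = -281391/2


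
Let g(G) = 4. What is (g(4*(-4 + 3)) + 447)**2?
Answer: 203401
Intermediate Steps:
(g(4*(-4 + 3)) + 447)**2 = (4 + 447)**2 = 451**2 = 203401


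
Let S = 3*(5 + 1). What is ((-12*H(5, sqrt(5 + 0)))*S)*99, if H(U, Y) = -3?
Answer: 64152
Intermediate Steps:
S = 18 (S = 3*6 = 18)
((-12*H(5, sqrt(5 + 0)))*S)*99 = (-12*(-3)*18)*99 = (36*18)*99 = 648*99 = 64152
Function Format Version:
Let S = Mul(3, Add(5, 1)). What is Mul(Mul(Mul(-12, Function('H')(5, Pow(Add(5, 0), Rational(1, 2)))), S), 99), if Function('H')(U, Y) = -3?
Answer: 64152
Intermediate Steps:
S = 18 (S = Mul(3, 6) = 18)
Mul(Mul(Mul(-12, Function('H')(5, Pow(Add(5, 0), Rational(1, 2)))), S), 99) = Mul(Mul(Mul(-12, -3), 18), 99) = Mul(Mul(36, 18), 99) = Mul(648, 99) = 64152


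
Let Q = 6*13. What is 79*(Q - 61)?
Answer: 1343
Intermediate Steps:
Q = 78
79*(Q - 61) = 79*(78 - 61) = 79*17 = 1343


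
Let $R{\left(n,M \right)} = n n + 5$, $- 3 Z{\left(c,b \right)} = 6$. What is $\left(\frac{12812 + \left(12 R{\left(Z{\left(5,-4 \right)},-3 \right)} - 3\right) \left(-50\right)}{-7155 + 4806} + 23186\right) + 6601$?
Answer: $\frac{69962101}{2349} \approx 29784.0$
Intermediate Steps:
$Z{\left(c,b \right)} = -2$ ($Z{\left(c,b \right)} = \left(- \frac{1}{3}\right) 6 = -2$)
$R{\left(n,M \right)} = 5 + n^{2}$ ($R{\left(n,M \right)} = n^{2} + 5 = 5 + n^{2}$)
$\left(\frac{12812 + \left(12 R{\left(Z{\left(5,-4 \right)},-3 \right)} - 3\right) \left(-50\right)}{-7155 + 4806} + 23186\right) + 6601 = \left(\frac{12812 + \left(12 \left(5 + \left(-2\right)^{2}\right) - 3\right) \left(-50\right)}{-7155 + 4806} + 23186\right) + 6601 = \left(\frac{12812 + \left(12 \left(5 + 4\right) - 3\right) \left(-50\right)}{-2349} + 23186\right) + 6601 = \left(\left(12812 + \left(12 \cdot 9 - 3\right) \left(-50\right)\right) \left(- \frac{1}{2349}\right) + 23186\right) + 6601 = \left(\left(12812 + \left(108 - 3\right) \left(-50\right)\right) \left(- \frac{1}{2349}\right) + 23186\right) + 6601 = \left(\left(12812 + 105 \left(-50\right)\right) \left(- \frac{1}{2349}\right) + 23186\right) + 6601 = \left(\left(12812 - 5250\right) \left(- \frac{1}{2349}\right) + 23186\right) + 6601 = \left(7562 \left(- \frac{1}{2349}\right) + 23186\right) + 6601 = \left(- \frac{7562}{2349} + 23186\right) + 6601 = \frac{54456352}{2349} + 6601 = \frac{69962101}{2349}$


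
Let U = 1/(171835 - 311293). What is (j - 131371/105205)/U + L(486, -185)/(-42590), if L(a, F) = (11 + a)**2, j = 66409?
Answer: -1659839973106528405/179227238 ≈ -9.2611e+9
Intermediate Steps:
U = -1/139458 (U = 1/(-139458) = -1/139458 ≈ -7.1706e-6)
(j - 131371/105205)/U + L(486, -185)/(-42590) = (66409 - 131371/105205)/(-1/139458) + (11 + 486)**2/(-42590) = (66409 - 131371*1/105205)*(-139458) + 497**2*(-1/42590) = (66409 - 131371/105205)*(-139458) + 247009*(-1/42590) = (6986427474/105205)*(-139458) - 247009/42590 = -974313202669092/105205 - 247009/42590 = -1659839973106528405/179227238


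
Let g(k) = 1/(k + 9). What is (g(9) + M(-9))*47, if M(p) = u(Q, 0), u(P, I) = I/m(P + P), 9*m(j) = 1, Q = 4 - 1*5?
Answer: 47/18 ≈ 2.6111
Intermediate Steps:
Q = -1 (Q = 4 - 5 = -1)
m(j) = ⅑ (m(j) = (⅑)*1 = ⅑)
g(k) = 1/(9 + k)
u(P, I) = 9*I (u(P, I) = I/(⅑) = 9*I)
M(p) = 0 (M(p) = 9*0 = 0)
(g(9) + M(-9))*47 = (1/(9 + 9) + 0)*47 = (1/18 + 0)*47 = (1/18)*47 = 47/18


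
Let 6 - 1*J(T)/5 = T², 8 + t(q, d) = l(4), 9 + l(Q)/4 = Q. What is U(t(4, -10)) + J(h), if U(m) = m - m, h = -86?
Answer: -36950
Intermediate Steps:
l(Q) = -36 + 4*Q
t(q, d) = -28 (t(q, d) = -8 + (-36 + 4*4) = -8 + (-36 + 16) = -8 - 20 = -28)
U(m) = 0
J(T) = 30 - 5*T²
U(t(4, -10)) + J(h) = 0 + (30 - 5*(-86)²) = 0 + (30 - 5*7396) = 0 + (30 - 36980) = 0 - 36950 = -36950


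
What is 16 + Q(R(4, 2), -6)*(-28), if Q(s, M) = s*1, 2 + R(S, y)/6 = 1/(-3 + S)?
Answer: 184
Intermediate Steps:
R(S, y) = -12 + 6/(-3 + S)
Q(s, M) = s
16 + Q(R(4, 2), -6)*(-28) = 16 + (6*(7 - 2*4)/(-3 + 4))*(-28) = 16 + (6*(7 - 8)/1)*(-28) = 16 + (6*1*(-1))*(-28) = 16 - 6*(-28) = 16 + 168 = 184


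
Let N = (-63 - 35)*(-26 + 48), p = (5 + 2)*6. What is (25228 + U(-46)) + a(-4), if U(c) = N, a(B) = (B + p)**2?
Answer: 24516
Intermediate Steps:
p = 42 (p = 7*6 = 42)
a(B) = (42 + B)**2 (a(B) = (B + 42)**2 = (42 + B)**2)
N = -2156 (N = -98*22 = -2156)
U(c) = -2156
(25228 + U(-46)) + a(-4) = (25228 - 2156) + (42 - 4)**2 = 23072 + 38**2 = 23072 + 1444 = 24516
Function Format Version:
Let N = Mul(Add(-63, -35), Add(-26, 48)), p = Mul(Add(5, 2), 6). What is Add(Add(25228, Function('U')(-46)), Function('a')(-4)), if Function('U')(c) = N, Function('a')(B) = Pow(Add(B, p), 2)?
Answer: 24516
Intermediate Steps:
p = 42 (p = Mul(7, 6) = 42)
Function('a')(B) = Pow(Add(42, B), 2) (Function('a')(B) = Pow(Add(B, 42), 2) = Pow(Add(42, B), 2))
N = -2156 (N = Mul(-98, 22) = -2156)
Function('U')(c) = -2156
Add(Add(25228, Function('U')(-46)), Function('a')(-4)) = Add(Add(25228, -2156), Pow(Add(42, -4), 2)) = Add(23072, Pow(38, 2)) = Add(23072, 1444) = 24516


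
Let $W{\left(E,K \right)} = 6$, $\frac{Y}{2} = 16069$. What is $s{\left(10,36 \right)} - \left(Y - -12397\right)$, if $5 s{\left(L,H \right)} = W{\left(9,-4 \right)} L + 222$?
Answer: $- \frac{222393}{5} \approx -44479.0$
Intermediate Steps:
$Y = 32138$ ($Y = 2 \cdot 16069 = 32138$)
$s{\left(L,H \right)} = \frac{222}{5} + \frac{6 L}{5}$ ($s{\left(L,H \right)} = \frac{6 L + 222}{5} = \frac{222 + 6 L}{5} = \frac{222}{5} + \frac{6 L}{5}$)
$s{\left(10,36 \right)} - \left(Y - -12397\right) = \left(\frac{222}{5} + \frac{6}{5} \cdot 10\right) - \left(32138 - -12397\right) = \left(\frac{222}{5} + 12\right) - \left(32138 + 12397\right) = \frac{282}{5} - 44535 = - \frac{222393}{5}$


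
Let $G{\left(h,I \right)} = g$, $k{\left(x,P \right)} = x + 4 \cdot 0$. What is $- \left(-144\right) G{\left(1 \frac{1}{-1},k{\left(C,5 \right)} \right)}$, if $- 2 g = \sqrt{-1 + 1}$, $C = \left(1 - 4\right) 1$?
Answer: $0$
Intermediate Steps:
$C = -3$ ($C = \left(-3\right) 1 = -3$)
$k{\left(x,P \right)} = x$ ($k{\left(x,P \right)} = x + 0 = x$)
$g = 0$ ($g = - \frac{\sqrt{-1 + 1}}{2} = - \frac{\sqrt{0}}{2} = \left(- \frac{1}{2}\right) 0 = 0$)
$G{\left(h,I \right)} = 0$
$- \left(-144\right) G{\left(1 \frac{1}{-1},k{\left(C,5 \right)} \right)} = - \left(-144\right) 0 = \left(-1\right) 0 = 0$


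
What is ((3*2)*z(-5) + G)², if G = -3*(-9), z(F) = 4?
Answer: 2601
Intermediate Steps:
G = 27
((3*2)*z(-5) + G)² = ((3*2)*4 + 27)² = (6*4 + 27)² = (24 + 27)² = 51² = 2601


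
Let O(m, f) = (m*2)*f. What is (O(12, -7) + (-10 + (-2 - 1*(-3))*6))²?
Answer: 29584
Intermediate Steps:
O(m, f) = 2*f*m (O(m, f) = (2*m)*f = 2*f*m)
(O(12, -7) + (-10 + (-2 - 1*(-3))*6))² = (2*(-7)*12 + (-10 + (-2 - 1*(-3))*6))² = (-168 + (-10 + (-2 + 3)*6))² = (-168 + (-10 + 1*6))² = (-168 + (-10 + 6))² = (-168 - 4)² = (-172)² = 29584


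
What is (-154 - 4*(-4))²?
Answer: 19044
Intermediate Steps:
(-154 - 4*(-4))² = (-154 + 16)² = (-138)² = 19044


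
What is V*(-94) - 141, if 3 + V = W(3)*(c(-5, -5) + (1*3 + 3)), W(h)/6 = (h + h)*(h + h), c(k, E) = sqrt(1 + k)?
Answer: -121683 - 40608*I ≈ -1.2168e+5 - 40608.0*I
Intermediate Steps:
W(h) = 24*h**2 (W(h) = 6*((h + h)*(h + h)) = 6*((2*h)*(2*h)) = 6*(4*h**2) = 24*h**2)
V = 1293 + 432*I (V = -3 + (24*3**2)*(sqrt(1 - 5) + (1*3 + 3)) = -3 + (24*9)*(sqrt(-4) + (3 + 3)) = -3 + 216*(2*I + 6) = -3 + 216*(6 + 2*I) = -3 + (1296 + 432*I) = 1293 + 432*I ≈ 1293.0 + 432.0*I)
V*(-94) - 141 = (1293 + 432*I)*(-94) - 141 = (-121542 - 40608*I) - 141 = -121683 - 40608*I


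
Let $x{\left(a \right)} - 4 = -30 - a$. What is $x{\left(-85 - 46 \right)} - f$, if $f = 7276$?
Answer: $-7171$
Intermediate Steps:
$x{\left(a \right)} = -26 - a$ ($x{\left(a \right)} = 4 - \left(30 + a\right) = -26 - a$)
$x{\left(-85 - 46 \right)} - f = \left(-26 - \left(-85 - 46\right)\right) - 7276 = \left(-26 - -131\right) - 7276 = \left(-26 + 131\right) - 7276 = 105 - 7276 = -7171$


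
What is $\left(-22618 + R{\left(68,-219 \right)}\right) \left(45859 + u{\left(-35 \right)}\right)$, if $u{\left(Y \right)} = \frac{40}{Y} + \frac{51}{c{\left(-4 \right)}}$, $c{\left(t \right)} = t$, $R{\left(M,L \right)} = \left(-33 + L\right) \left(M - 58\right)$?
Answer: $- \frac{16134360247}{14} \approx -1.1525 \cdot 10^{9}$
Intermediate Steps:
$R{\left(M,L \right)} = \left(-58 + M\right) \left(-33 + L\right)$ ($R{\left(M,L \right)} = \left(-33 + L\right) \left(-58 + M\right) = \left(-58 + M\right) \left(-33 + L\right)$)
$u{\left(Y \right)} = - \frac{51}{4} + \frac{40}{Y}$ ($u{\left(Y \right)} = \frac{40}{Y} + \frac{51}{-4} = \frac{40}{Y} + 51 \left(- \frac{1}{4}\right) = \frac{40}{Y} - \frac{51}{4} = - \frac{51}{4} + \frac{40}{Y}$)
$\left(-22618 + R{\left(68,-219 \right)}\right) \left(45859 + u{\left(-35 \right)}\right) = \left(-22618 - 2520\right) \left(45859 - \left(\frac{51}{4} - \frac{40}{-35}\right)\right) = \left(-22618 + \left(1914 + 12702 - 2244 - 14892\right)\right) \left(45859 + \left(- \frac{51}{4} + 40 \left(- \frac{1}{35}\right)\right)\right) = \left(-22618 - 2520\right) \left(45859 - \frac{389}{28}\right) = - 25138 \left(45859 - \frac{389}{28}\right) = \left(-25138\right) \frac{1283663}{28} = - \frac{16134360247}{14}$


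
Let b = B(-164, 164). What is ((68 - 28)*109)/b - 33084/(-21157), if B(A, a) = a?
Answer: 24417574/867437 ≈ 28.149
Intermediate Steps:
b = 164
((68 - 28)*109)/b - 33084/(-21157) = ((68 - 28)*109)/164 - 33084/(-21157) = (40*109)*(1/164) - 33084*(-1/21157) = 4360*(1/164) + 33084/21157 = 1090/41 + 33084/21157 = 24417574/867437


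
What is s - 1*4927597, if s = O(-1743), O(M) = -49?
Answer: -4927646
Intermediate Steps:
s = -49
s - 1*4927597 = -49 - 1*4927597 = -49 - 4927597 = -4927646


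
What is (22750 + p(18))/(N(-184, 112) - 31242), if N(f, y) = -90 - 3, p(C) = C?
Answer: -22768/31335 ≈ -0.72660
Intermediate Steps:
N(f, y) = -93
(22750 + p(18))/(N(-184, 112) - 31242) = (22750 + 18)/(-93 - 31242) = 22768/(-31335) = 22768*(-1/31335) = -22768/31335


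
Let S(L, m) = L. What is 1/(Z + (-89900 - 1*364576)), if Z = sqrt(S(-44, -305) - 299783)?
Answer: -41316/18777157673 - I*sqrt(299827)/206548734403 ≈ -2.2003e-6 - 2.651e-9*I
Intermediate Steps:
Z = I*sqrt(299827) (Z = sqrt(-44 - 299783) = sqrt(-299827) = I*sqrt(299827) ≈ 547.56*I)
1/(Z + (-89900 - 1*364576)) = 1/(I*sqrt(299827) + (-89900 - 1*364576)) = 1/(I*sqrt(299827) + (-89900 - 364576)) = 1/(I*sqrt(299827) - 454476) = 1/(-454476 + I*sqrt(299827))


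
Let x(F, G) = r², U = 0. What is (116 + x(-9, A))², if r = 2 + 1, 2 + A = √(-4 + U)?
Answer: 15625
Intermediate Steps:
A = -2 + 2*I (A = -2 + √(-4 + 0) = -2 + √(-4) = -2 + 2*I ≈ -2.0 + 2.0*I)
r = 3
x(F, G) = 9 (x(F, G) = 3² = 9)
(116 + x(-9, A))² = (116 + 9)² = 125² = 15625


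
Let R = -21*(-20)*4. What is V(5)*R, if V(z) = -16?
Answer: -26880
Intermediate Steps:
R = 1680 (R = 420*4 = 1680)
V(5)*R = -16*1680 = -26880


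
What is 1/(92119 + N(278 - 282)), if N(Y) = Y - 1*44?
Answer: 1/92071 ≈ 1.0861e-5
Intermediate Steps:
N(Y) = -44 + Y (N(Y) = Y - 44 = -44 + Y)
1/(92119 + N(278 - 282)) = 1/(92119 + (-44 + (278 - 282))) = 1/(92119 + (-44 - 4)) = 1/(92119 - 48) = 1/92071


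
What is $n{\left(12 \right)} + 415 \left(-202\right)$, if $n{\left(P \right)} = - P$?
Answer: $-83842$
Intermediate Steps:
$n{\left(12 \right)} + 415 \left(-202\right) = \left(-1\right) 12 + 415 \left(-202\right) = -12 - 83830 = -83842$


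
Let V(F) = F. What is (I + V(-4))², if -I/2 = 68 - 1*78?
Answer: 256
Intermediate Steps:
I = 20 (I = -2*(68 - 1*78) = -2*(68 - 78) = -2*(-10) = 20)
(I + V(-4))² = (20 - 4)² = 16² = 256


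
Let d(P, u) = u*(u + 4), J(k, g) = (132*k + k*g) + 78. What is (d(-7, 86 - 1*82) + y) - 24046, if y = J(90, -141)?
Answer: -24746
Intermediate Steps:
J(k, g) = 78 + 132*k + g*k (J(k, g) = (132*k + g*k) + 78 = 78 + 132*k + g*k)
y = -732 (y = 78 + 132*90 - 141*90 = 78 + 11880 - 12690 = -732)
d(P, u) = u*(4 + u)
(d(-7, 86 - 1*82) + y) - 24046 = ((86 - 1*82)*(4 + (86 - 1*82)) - 732) - 24046 = ((86 - 82)*(4 + (86 - 82)) - 732) - 24046 = (4*(4 + 4) - 732) - 24046 = (4*8 - 732) - 24046 = (32 - 732) - 24046 = -700 - 24046 = -24746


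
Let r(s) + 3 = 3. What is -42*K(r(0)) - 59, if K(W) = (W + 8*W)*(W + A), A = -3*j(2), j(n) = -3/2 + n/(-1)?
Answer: -59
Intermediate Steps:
r(s) = 0 (r(s) = -3 + 3 = 0)
j(n) = -3/2 - n (j(n) = -3*½ + n*(-1) = -3/2 - n)
A = 21/2 (A = -3*(-3/2 - 1*2) = -3*(-3/2 - 2) = -3*(-7/2) = 21/2 ≈ 10.500)
K(W) = 9*W*(21/2 + W) (K(W) = (W + 8*W)*(W + 21/2) = (9*W)*(21/2 + W) = 9*W*(21/2 + W))
-42*K(r(0)) - 59 = -189*0*(21 + 2*0) - 59 = -189*0*(21 + 0) - 59 = -189*0*21 - 59 = -42*0 - 59 = 0 - 59 = -59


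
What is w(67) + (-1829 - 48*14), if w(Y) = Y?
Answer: -2434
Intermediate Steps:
w(67) + (-1829 - 48*14) = 67 + (-1829 - 48*14) = 67 + (-1829 - 672) = 67 - 2501 = -2434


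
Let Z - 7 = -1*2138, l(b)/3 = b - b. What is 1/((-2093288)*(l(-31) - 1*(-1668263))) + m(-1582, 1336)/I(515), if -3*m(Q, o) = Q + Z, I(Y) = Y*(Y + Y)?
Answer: 6483185605852561/2778620364971632200 ≈ 0.0023332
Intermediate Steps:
l(b) = 0 (l(b) = 3*(b - b) = 3*0 = 0)
I(Y) = 2*Y² (I(Y) = Y*(2*Y) = 2*Y²)
Z = -2131 (Z = 7 - 1*2138 = 7 - 2138 = -2131)
m(Q, o) = 2131/3 - Q/3 (m(Q, o) = -(Q - 2131)/3 = -(-2131 + Q)/3 = 2131/3 - Q/3)
1/((-2093288)*(l(-31) - 1*(-1668263))) + m(-1582, 1336)/I(515) = 1/((-2093288)*(0 - 1*(-1668263))) + (2131/3 - ⅓*(-1582))/((2*515²)) = -1/(2093288*(0 + 1668263)) + (2131/3 + 1582/3)/((2*265225)) = -1/2093288/1668263 + (3713/3)/530450 = -1/2093288*1/1668263 + (3713/3)*(1/530450) = -1/3492154918744 + 3713/1591350 = 6483185605852561/2778620364971632200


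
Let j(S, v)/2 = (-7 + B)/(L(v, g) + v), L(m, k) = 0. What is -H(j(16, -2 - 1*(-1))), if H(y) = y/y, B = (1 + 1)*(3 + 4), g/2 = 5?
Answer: -1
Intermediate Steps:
g = 10 (g = 2*5 = 10)
B = 14 (B = 2*7 = 14)
j(S, v) = 14/v (j(S, v) = 2*((-7 + 14)/(0 + v)) = 2*(7/v) = 14/v)
H(y) = 1
-H(j(16, -2 - 1*(-1))) = -1*1 = -1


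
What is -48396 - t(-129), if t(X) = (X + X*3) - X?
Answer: -48009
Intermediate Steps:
t(X) = 3*X (t(X) = (X + 3*X) - X = 4*X - X = 3*X)
-48396 - t(-129) = -48396 - 3*(-129) = -48396 - 1*(-387) = -48396 + 387 = -48009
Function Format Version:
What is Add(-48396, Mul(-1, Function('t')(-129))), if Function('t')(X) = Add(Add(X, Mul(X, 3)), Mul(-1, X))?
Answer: -48009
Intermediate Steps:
Function('t')(X) = Mul(3, X) (Function('t')(X) = Add(Add(X, Mul(3, X)), Mul(-1, X)) = Add(Mul(4, X), Mul(-1, X)) = Mul(3, X))
Add(-48396, Mul(-1, Function('t')(-129))) = Add(-48396, Mul(-1, Mul(3, -129))) = Add(-48396, Mul(-1, -387)) = Add(-48396, 387) = -48009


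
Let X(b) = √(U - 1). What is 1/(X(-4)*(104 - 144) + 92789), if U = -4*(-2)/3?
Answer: 278367/25829387563 + 40*√15/25829387563 ≈ 1.0783e-5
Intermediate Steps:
U = 8/3 (U = 8*(⅓) = 8/3 ≈ 2.6667)
X(b) = √15/3 (X(b) = √(8/3 - 1) = √(5/3) = √15/3)
1/(X(-4)*(104 - 144) + 92789) = 1/((√15/3)*(104 - 144) + 92789) = 1/((√15/3)*(-40) + 92789) = 1/(-40*√15/3 + 92789) = 1/(92789 - 40*√15/3)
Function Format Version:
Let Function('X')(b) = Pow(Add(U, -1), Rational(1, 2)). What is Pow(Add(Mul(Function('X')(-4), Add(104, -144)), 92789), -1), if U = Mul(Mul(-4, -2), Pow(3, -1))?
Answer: Add(Rational(278367, 25829387563), Mul(Rational(40, 25829387563), Pow(15, Rational(1, 2)))) ≈ 1.0783e-5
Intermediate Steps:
U = Rational(8, 3) (U = Mul(8, Rational(1, 3)) = Rational(8, 3) ≈ 2.6667)
Function('X')(b) = Mul(Rational(1, 3), Pow(15, Rational(1, 2))) (Function('X')(b) = Pow(Add(Rational(8, 3), -1), Rational(1, 2)) = Pow(Rational(5, 3), Rational(1, 2)) = Mul(Rational(1, 3), Pow(15, Rational(1, 2))))
Pow(Add(Mul(Function('X')(-4), Add(104, -144)), 92789), -1) = Pow(Add(Mul(Mul(Rational(1, 3), Pow(15, Rational(1, 2))), Add(104, -144)), 92789), -1) = Pow(Add(Mul(Mul(Rational(1, 3), Pow(15, Rational(1, 2))), -40), 92789), -1) = Pow(Add(Mul(Rational(-40, 3), Pow(15, Rational(1, 2))), 92789), -1) = Pow(Add(92789, Mul(Rational(-40, 3), Pow(15, Rational(1, 2)))), -1)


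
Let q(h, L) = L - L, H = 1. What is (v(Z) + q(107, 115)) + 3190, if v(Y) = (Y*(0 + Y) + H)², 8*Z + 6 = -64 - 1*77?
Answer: 482785169/4096 ≈ 1.1787e+5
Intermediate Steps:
Z = -147/8 (Z = -¾ + (-64 - 1*77)/8 = -¾ + (-64 - 77)/8 = -¾ + (⅛)*(-141) = -¾ - 141/8 = -147/8 ≈ -18.375)
q(h, L) = 0
v(Y) = (1 + Y²)² (v(Y) = (Y*(0 + Y) + 1)² = (Y*Y + 1)² = (Y² + 1)² = (1 + Y²)²)
(v(Z) + q(107, 115)) + 3190 = ((1 + (-147/8)²)² + 0) + 3190 = ((1 + 21609/64)² + 0) + 3190 = ((21673/64)² + 0) + 3190 = (469718929/4096 + 0) + 3190 = 469718929/4096 + 3190 = 482785169/4096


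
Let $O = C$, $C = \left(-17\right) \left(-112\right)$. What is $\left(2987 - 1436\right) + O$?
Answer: $3455$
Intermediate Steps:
$C = 1904$
$O = 1904$
$\left(2987 - 1436\right) + O = \left(2987 - 1436\right) + 1904 = 1551 + 1904 = 3455$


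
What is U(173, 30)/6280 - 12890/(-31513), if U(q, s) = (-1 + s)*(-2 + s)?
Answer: 26634439/49475410 ≈ 0.53834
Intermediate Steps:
U(173, 30)/6280 - 12890/(-31513) = (2 + 30**2 - 3*30)/6280 - 12890/(-31513) = (2 + 900 - 90)*(1/6280) - 12890*(-1/31513) = 812*(1/6280) + 12890/31513 = 203/1570 + 12890/31513 = 26634439/49475410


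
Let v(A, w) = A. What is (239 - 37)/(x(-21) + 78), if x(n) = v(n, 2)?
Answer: 202/57 ≈ 3.5439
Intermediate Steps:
x(n) = n
(239 - 37)/(x(-21) + 78) = (239 - 37)/(-21 + 78) = 202/57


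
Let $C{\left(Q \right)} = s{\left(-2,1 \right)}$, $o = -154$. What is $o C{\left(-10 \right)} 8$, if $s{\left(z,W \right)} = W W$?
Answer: $-1232$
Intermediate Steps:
$s{\left(z,W \right)} = W^{2}$
$C{\left(Q \right)} = 1$ ($C{\left(Q \right)} = 1^{2} = 1$)
$o C{\left(-10 \right)} 8 = \left(-154\right) 1 \cdot 8 = \left(-154\right) 8 = -1232$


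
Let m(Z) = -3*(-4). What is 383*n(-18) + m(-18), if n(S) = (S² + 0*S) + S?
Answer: 117210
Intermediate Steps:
n(S) = S + S² (n(S) = (S² + 0) + S = S² + S = S + S²)
m(Z) = 12
383*n(-18) + m(-18) = 383*(-18*(1 - 18)) + 12 = 383*(-18*(-17)) + 12 = 383*306 + 12 = 117198 + 12 = 117210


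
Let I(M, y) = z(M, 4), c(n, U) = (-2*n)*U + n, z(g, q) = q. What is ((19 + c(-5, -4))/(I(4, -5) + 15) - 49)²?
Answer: 915849/361 ≈ 2537.0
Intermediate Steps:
c(n, U) = n - 2*U*n (c(n, U) = -2*U*n + n = n - 2*U*n)
I(M, y) = 4
((19 + c(-5, -4))/(I(4, -5) + 15) - 49)² = ((19 - 5*(1 - 2*(-4)))/(4 + 15) - 49)² = ((19 - 5*(1 + 8))/19 - 49)² = ((19 - 5*9)*(1/19) - 49)² = ((19 - 45)*(1/19) - 49)² = (-26*1/19 - 49)² = (-26/19 - 49)² = (-957/19)² = 915849/361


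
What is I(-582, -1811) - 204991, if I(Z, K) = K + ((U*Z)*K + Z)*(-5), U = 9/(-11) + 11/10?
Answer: -18579843/11 ≈ -1.6891e+6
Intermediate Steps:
U = 31/110 (U = 9*(-1/11) + 11*(⅒) = -9/11 + 11/10 = 31/110 ≈ 0.28182)
I(Z, K) = K - 5*Z - 31*K*Z/22 (I(Z, K) = K + ((31*Z/110)*K + Z)*(-5) = K + (31*K*Z/110 + Z)*(-5) = K + (Z + 31*K*Z/110)*(-5) = K + (-5*Z - 31*K*Z/22) = K - 5*Z - 31*K*Z/22)
I(-582, -1811) - 204991 = (-1811 - 5*(-582) - 31/22*(-1811)*(-582)) - 204991 = (-1811 + 2910 - 16337031/11) - 204991 = -16324942/11 - 204991 = -18579843/11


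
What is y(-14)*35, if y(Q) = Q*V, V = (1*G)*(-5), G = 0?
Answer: 0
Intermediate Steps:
V = 0 (V = (1*0)*(-5) = 0*(-5) = 0)
y(Q) = 0 (y(Q) = Q*0 = 0)
y(-14)*35 = 0*35 = 0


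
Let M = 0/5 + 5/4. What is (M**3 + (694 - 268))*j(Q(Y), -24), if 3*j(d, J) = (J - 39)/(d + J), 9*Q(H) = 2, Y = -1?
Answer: 5176521/13696 ≈ 377.96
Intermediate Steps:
Q(H) = 2/9 (Q(H) = (1/9)*2 = 2/9)
M = 5/4 (M = 0*(1/5) + 5*(1/4) = 0 + 5/4 = 5/4 ≈ 1.2500)
j(d, J) = (-39 + J)/(3*(J + d)) (j(d, J) = ((J - 39)/(d + J))/3 = ((-39 + J)/(J + d))/3 = (-39 + J)/(3*(J + d)))
(M**3 + (694 - 268))*j(Q(Y), -24) = ((5/4)**3 + (694 - 268))*((-13 + (1/3)*(-24))/(-24 + 2/9)) = (125/64 + 426)*((-13 - 8)/(-214/9)) = 27389*(-9/214*(-21))/64 = (27389/64)*(189/214) = 5176521/13696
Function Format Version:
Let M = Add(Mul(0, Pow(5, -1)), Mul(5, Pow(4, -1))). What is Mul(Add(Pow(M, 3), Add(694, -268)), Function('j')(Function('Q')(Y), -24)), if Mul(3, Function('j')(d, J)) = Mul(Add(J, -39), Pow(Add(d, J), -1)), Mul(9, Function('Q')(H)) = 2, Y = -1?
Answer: Rational(5176521, 13696) ≈ 377.96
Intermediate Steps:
Function('Q')(H) = Rational(2, 9) (Function('Q')(H) = Mul(Rational(1, 9), 2) = Rational(2, 9))
M = Rational(5, 4) (M = Add(Mul(0, Rational(1, 5)), Mul(5, Rational(1, 4))) = Add(0, Rational(5, 4)) = Rational(5, 4) ≈ 1.2500)
Function('j')(d, J) = Mul(Rational(1, 3), Pow(Add(J, d), -1), Add(-39, J)) (Function('j')(d, J) = Mul(Rational(1, 3), Mul(Add(J, -39), Pow(Add(d, J), -1))) = Mul(Rational(1, 3), Mul(Add(-39, J), Pow(Add(J, d), -1))) = Mul(Rational(1, 3), Mul(Pow(Add(J, d), -1), Add(-39, J))) = Mul(Rational(1, 3), Pow(Add(J, d), -1), Add(-39, J)))
Mul(Add(Pow(M, 3), Add(694, -268)), Function('j')(Function('Q')(Y), -24)) = Mul(Add(Pow(Rational(5, 4), 3), Add(694, -268)), Mul(Pow(Add(-24, Rational(2, 9)), -1), Add(-13, Mul(Rational(1, 3), -24)))) = Mul(Add(Rational(125, 64), 426), Mul(Pow(Rational(-214, 9), -1), Add(-13, -8))) = Mul(Rational(27389, 64), Mul(Rational(-9, 214), -21)) = Mul(Rational(27389, 64), Rational(189, 214)) = Rational(5176521, 13696)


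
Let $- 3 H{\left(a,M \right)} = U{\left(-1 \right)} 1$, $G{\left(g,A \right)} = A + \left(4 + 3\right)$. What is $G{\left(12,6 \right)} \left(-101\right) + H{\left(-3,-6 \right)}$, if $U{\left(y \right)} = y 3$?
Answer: $-1312$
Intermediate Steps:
$U{\left(y \right)} = 3 y$
$G{\left(g,A \right)} = 7 + A$ ($G{\left(g,A \right)} = A + 7 = 7 + A$)
$H{\left(a,M \right)} = 1$ ($H{\left(a,M \right)} = - \frac{3 \left(-1\right) 1}{3} = - \frac{\left(-3\right) 1}{3} = \left(- \frac{1}{3}\right) \left(-3\right) = 1$)
$G{\left(12,6 \right)} \left(-101\right) + H{\left(-3,-6 \right)} = \left(7 + 6\right) \left(-101\right) + 1 = 13 \left(-101\right) + 1 = -1313 + 1 = -1312$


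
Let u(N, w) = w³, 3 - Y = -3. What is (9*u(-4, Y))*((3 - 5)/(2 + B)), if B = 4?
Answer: -648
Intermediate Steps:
Y = 6 (Y = 3 - 1*(-3) = 3 + 3 = 6)
(9*u(-4, Y))*((3 - 5)/(2 + B)) = (9*6³)*((3 - 5)/(2 + 4)) = (9*216)*(-2/6) = 1944*(-2*⅙) = 1944*(-⅓) = -648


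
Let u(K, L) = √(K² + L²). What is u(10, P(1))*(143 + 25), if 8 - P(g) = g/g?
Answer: 168*√149 ≈ 2050.7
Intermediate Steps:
P(g) = 7 (P(g) = 8 - g/g = 8 - 1*1 = 8 - 1 = 7)
u(10, P(1))*(143 + 25) = √(10² + 7²)*(143 + 25) = √(100 + 49)*168 = √149*168 = 168*√149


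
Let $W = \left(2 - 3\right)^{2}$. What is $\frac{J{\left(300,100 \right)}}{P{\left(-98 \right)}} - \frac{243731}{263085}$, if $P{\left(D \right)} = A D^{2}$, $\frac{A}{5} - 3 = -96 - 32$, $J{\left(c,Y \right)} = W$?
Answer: $- \frac{292599118117}{315833542500} \approx -0.92643$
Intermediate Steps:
$W = 1$ ($W = \left(-1\right)^{2} = 1$)
$J{\left(c,Y \right)} = 1$
$A = -625$ ($A = 15 + 5 \left(-96 - 32\right) = 15 + 5 \left(-128\right) = 15 - 640 = -625$)
$P{\left(D \right)} = - 625 D^{2}$
$\frac{J{\left(300,100 \right)}}{P{\left(-98 \right)}} - \frac{243731}{263085} = 1 \frac{1}{\left(-625\right) \left(-98\right)^{2}} - \frac{243731}{263085} = 1 \frac{1}{\left(-625\right) 9604} - \frac{243731}{263085} = 1 \frac{1}{-6002500} - \frac{243731}{263085} = 1 \left(- \frac{1}{6002500}\right) - \frac{243731}{263085} = - \frac{1}{6002500} - \frac{243731}{263085} = - \frac{292599118117}{315833542500}$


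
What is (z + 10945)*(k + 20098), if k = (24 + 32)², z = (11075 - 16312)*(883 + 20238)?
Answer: -2569674173288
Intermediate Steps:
z = -110610677 (z = -5237*21121 = -110610677)
k = 3136 (k = 56² = 3136)
(z + 10945)*(k + 20098) = (-110610677 + 10945)*(3136 + 20098) = -110599732*23234 = -2569674173288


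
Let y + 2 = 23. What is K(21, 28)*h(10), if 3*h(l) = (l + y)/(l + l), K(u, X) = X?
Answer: 217/15 ≈ 14.467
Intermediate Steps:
y = 21 (y = -2 + 23 = 21)
h(l) = (21 + l)/(6*l) (h(l) = ((l + 21)/(l + l))/3 = ((21 + l)/((2*l)))/3 = ((21 + l)*(1/(2*l)))/3 = ((21 + l)/(2*l))/3 = (21 + l)/(6*l))
K(21, 28)*h(10) = 28*((⅙)*(21 + 10)/10) = 28*((⅙)*(⅒)*31) = 28*(31/60) = 217/15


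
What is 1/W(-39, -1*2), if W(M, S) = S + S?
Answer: -¼ ≈ -0.25000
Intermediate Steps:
W(M, S) = 2*S
1/W(-39, -1*2) = 1/(2*(-1*2)) = 1/(2*(-2)) = 1/(-4) = -¼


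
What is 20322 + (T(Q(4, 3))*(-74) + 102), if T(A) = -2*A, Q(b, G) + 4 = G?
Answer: 20276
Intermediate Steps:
Q(b, G) = -4 + G
20322 + (T(Q(4, 3))*(-74) + 102) = 20322 + (-2*(-4 + 3)*(-74) + 102) = 20322 + (-2*(-1)*(-74) + 102) = 20322 + (2*(-74) + 102) = 20322 + (-148 + 102) = 20322 - 46 = 20276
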